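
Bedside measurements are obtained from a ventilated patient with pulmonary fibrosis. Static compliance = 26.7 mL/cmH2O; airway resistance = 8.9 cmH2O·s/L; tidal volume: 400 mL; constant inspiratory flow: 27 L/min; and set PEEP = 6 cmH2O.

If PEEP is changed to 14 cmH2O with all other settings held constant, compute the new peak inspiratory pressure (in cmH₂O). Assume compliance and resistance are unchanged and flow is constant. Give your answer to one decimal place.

Flow: 27 L/min ÷ 60 = 0.45 L/s.
PIP = Vt/C + R·V̇ + PEEP (constant-flow equation of motion).
Only the baseline term changes: ΔPIP = ΔPEEP = 14 − 6 = 8.0 cmH2O.
Original PIP = 400/26.7 + 8.9×0.45 + 6 = 24.986 cmH2O; new PIP = 24.986 + (8.0) = 32.986 cmH2O.

33.0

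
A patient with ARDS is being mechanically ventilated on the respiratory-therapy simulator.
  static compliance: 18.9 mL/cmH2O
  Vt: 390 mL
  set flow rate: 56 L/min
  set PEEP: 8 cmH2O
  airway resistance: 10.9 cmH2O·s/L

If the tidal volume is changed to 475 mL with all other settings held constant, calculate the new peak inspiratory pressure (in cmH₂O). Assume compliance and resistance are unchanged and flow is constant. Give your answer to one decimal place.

43.3

Flow: 56 L/min ÷ 60 = 0.9333 L/s.
PIP = Vt/C + R·V̇ + PEEP (constant-flow equation of motion).
Only the elastic term changes: ΔPIP = ΔVt / C = (475 − 390) / 18.9 = 4.497 cmH2O.
Original PIP = 390/18.9 + 10.9×0.9333 + 8 = 38.808 cmH2O; new PIP = 38.808 + (4.497) = 43.305 cmH2O.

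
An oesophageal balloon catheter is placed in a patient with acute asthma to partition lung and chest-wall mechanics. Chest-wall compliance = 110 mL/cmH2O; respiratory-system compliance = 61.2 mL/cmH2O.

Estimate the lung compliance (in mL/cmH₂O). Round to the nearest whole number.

138

1/CL = 1/Crs − 1/Ccw.
1/CL = 1/61.2 − 1/110 = 0.007249.
CL = 137.95 mL/cmH2O.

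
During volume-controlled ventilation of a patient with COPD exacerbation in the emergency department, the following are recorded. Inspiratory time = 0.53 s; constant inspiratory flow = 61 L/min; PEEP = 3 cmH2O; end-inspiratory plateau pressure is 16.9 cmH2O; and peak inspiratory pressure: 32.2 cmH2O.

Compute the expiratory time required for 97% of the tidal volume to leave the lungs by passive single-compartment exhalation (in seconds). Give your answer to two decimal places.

Flow: 61 L/min ÷ 60 = 1.0167 L/s.
Vt = flow × Ti = 1.0167 L/s × 0.53 s × 1000 mL/L = 538.85 mL.
R = (PIP − Pplat)/V̇ = (32.2 − 16.9) / 1.0167 = 15.3/1.0167 = 15.049 cmH2O·s/L.
C = Vt/(Pplat − PEEP) = 538.85 / (16.9 − 3) = 538.85/13.9 = 38.766 mL/cmH2O.
τ = R × C = 15.049 × 0.03877 L/cmH2O = 0.5834 s.
t = −τ·ln(1 − 0.97) = −0.5834·ln(0.03) = 2.046 s.

2.05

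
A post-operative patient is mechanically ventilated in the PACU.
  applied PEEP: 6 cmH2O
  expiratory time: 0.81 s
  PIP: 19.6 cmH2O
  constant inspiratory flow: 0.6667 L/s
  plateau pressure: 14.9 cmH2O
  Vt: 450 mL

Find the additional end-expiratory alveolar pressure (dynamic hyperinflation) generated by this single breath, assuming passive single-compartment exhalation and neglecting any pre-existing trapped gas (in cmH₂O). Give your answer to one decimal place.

R = (PIP − Pplat)/V̇ = (19.6 − 14.9) / 0.6667 = 4.7/0.6667 = 7.05 cmH2O·s/L.
C = Vt/(Pplat − PEEP) = 450.0 / (14.9 − 6) = 450.0/8.9 = 50.562 mL/cmH2O.
τ = R × C = 7.05 × 0.05056 L/cmH2O = 0.3564 s.
Fraction remaining = e^(−Te/τ) = e^(−0.81/0.3564) = 0.103; trapped volume = 450.0 × 0.103 = 46.35 mL.
Additional alveolar pressure from trapping ≈ V_trapped / C = 46.35 / 50.562 = 0.9167 cmH2O.

0.9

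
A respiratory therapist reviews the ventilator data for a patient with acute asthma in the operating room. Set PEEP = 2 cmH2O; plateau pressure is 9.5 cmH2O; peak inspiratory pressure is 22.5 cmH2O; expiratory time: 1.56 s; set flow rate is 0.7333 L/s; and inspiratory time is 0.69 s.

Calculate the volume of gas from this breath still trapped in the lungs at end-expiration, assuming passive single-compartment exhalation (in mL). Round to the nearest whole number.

Vt = flow × Ti = 0.7333 L/s × 0.69 s × 1000 mL/L = 505.98 mL.
R = (PIP − Pplat)/V̇ = (22.5 − 9.5) / 0.7333 = 13.0/0.7333 = 17.728 cmH2O·s/L.
C = Vt/(Pplat − PEEP) = 505.98 / (9.5 − 2) = 505.98/7.5 = 67.464 mL/cmH2O.
τ = R × C = 17.728 × 0.06746 L/cmH2O = 1.196 s.
Fraction remaining = e^(−Te/τ) = e^(−1.56/1.196) = 0.2713.
Trapped volume = 505.98 × 0.2713 = 137.27 mL.

137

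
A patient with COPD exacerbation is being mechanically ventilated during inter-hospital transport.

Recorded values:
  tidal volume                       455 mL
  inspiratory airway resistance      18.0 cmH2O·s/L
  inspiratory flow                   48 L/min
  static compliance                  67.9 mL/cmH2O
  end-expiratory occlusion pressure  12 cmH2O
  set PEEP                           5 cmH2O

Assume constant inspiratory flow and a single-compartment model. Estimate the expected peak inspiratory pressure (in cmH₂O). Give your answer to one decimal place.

33.1

Flow: 48 L/min ÷ 60 = 0.8 L/s.
Total PEEP = 12 cmH2O (set 5 + intrinsic 7); this is the baseline alveolar pressure.
Equation of motion (constant flow): PIP = Vt/C + R·V̇ + PEEP.
PIP = 455/67.9 + 18.0×0.8 + 12 = 6.701 + 14.4 + 12 = 33.101 cmH2O.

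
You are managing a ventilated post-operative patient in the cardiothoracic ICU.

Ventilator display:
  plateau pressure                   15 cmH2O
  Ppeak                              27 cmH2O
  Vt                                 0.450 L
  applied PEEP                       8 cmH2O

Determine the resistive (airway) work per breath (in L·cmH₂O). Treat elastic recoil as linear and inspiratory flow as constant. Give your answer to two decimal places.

5.40

With constant inspiratory flow the resistive pressure is constant at PIP − Pplat = 27 − 15 = 12.0 cmH2O, so resistive work = 12.0 × 0.450 = 5.4 L·cmH2O.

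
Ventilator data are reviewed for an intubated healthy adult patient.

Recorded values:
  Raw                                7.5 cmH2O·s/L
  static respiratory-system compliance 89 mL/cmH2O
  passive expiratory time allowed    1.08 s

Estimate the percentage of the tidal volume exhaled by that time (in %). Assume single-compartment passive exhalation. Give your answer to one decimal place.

τ = R × C = 7.5 × 89 mL/cmH2O = 7.5 × 0.089 L/cmH2O = 0.6675 s.
Passive exhalation: V(t)/V₀ = e^(−t/τ) = e^(−1.08/0.6675) = 0.1983.
Fraction exhaled = 1 − 0.1983 = 0.8017 → 80.17%.

80.2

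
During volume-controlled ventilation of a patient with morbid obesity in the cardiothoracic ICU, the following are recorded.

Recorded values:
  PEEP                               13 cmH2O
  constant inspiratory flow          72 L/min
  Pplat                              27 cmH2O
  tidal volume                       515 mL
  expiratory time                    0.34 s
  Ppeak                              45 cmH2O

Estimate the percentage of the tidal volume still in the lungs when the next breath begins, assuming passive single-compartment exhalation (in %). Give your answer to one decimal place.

54.0

Flow: 72 L/min ÷ 60 = 1.2 L/s.
R = (PIP − Pplat)/V̇ = (45 − 27) / 1.2 = 18.0/1.2 = 15.0 cmH2O·s/L.
C = Vt/(Pplat − PEEP) = 515.0 / (27 − 13) = 515.0/14.0 = 36.786 mL/cmH2O.
τ = R × C = 15.0 × 0.03679 L/cmH2O = 0.5519 s.
Fraction remaining at end-expiration = e^(−Te/τ) = e^(−0.34/0.5519) = 0.5401 → 54.01%.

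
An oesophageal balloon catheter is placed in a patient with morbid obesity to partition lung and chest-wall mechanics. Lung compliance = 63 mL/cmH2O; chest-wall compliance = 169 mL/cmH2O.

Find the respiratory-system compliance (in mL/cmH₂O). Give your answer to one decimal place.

45.9

Lung and chest wall are elastances in series: 1/Crs = 1/CL + 1/Ccw.
1/Crs = 1/63 + 1/169 = 0.02179.
Crs = 45.893 mL/cmH2O.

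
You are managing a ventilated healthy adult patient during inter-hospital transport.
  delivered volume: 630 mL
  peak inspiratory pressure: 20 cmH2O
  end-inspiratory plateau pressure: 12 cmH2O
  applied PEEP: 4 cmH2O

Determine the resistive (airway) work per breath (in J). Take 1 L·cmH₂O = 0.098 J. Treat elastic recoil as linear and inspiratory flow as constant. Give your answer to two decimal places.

With constant inspiratory flow the resistive pressure is constant at PIP − Pplat = 20 − 12 = 8.0 cmH2O, so resistive work = 8.0 × 0.630 = 5.04 L·cmH2O.
× 0.098 J/(L·cmH2O) → 0.4939 J.

0.49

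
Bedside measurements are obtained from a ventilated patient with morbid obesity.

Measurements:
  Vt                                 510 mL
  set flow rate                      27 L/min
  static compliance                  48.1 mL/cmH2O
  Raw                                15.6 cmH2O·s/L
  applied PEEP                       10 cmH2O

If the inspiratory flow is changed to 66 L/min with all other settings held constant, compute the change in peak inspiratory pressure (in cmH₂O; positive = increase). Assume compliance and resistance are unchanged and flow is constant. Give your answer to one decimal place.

Flow: 27 L/min ÷ 60 = 0.45 L/s.
New flow: 66 L/min ÷ 60 = 1.1 L/s.
PIP = Vt/C + R·V̇ + PEEP (constant-flow equation of motion).
Only the resistive term changes: ΔPIP = R × ΔV̇ = 15.6 × (1.1 − 0.45) = 15.6 × 0.65 = 10.14 cmH2O.

10.1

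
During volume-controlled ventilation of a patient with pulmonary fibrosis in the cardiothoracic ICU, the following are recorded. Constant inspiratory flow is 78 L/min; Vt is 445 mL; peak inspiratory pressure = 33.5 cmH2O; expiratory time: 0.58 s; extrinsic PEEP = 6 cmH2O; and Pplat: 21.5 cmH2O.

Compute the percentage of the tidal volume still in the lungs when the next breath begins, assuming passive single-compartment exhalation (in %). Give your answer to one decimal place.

11.2

Flow: 78 L/min ÷ 60 = 1.3 L/s.
R = (PIP − Pplat)/V̇ = (33.5 − 21.5) / 1.3 = 12.0/1.3 = 9.231 cmH2O·s/L.
C = Vt/(Pplat − PEEP) = 445.0 / (21.5 − 6) = 445.0/15.5 = 28.71 mL/cmH2O.
τ = R × C = 9.231 × 0.02871 L/cmH2O = 0.265 s.
Fraction remaining at end-expiration = e^(−Te/τ) = e^(−0.58/0.265) = 0.1121 → 11.21%.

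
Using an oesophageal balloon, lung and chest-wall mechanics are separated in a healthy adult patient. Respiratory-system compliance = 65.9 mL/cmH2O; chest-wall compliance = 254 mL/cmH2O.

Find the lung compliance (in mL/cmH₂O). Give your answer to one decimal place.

1/CL = 1/Crs − 1/Ccw.
1/CL = 1/65.9 − 1/254 = 0.01124.
CL = 88.968 mL/cmH2O.

89.0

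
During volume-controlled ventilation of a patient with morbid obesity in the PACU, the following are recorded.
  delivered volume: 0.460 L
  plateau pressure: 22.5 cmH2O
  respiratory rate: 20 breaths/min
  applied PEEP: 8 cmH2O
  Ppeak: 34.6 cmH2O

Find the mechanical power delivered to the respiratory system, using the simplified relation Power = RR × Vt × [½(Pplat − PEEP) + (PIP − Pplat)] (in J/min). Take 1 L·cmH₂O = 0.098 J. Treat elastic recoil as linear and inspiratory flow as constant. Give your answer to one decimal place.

17.4

Per-breath work = Vt × [½(Pplat−PEEP) + (PIP−Pplat)] = 0.460 × [0.5×14.5 + 12.1] = 0.460 × 19.35 = 8.901 L·cmH2O.
Power = 20 × 8.901 = 178.02 L·cmH2O/min.
× 0.098 J/(L·cmH2O) → 17.446 J/min.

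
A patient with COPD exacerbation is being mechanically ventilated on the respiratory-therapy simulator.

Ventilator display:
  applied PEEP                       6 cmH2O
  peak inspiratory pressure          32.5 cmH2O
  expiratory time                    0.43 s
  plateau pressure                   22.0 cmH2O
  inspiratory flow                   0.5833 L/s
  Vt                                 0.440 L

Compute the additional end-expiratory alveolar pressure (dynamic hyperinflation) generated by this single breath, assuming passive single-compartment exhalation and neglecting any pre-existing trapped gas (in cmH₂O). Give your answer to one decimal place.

6.7

R = (PIP − Pplat)/V̇ = (32.5 − 22.0) / 0.5833 = 10.5/0.5833 = 18.001 cmH2O·s/L.
C = Vt/(Pplat − PEEP) = 440.0 / (22.0 − 6) = 440.0/16.0 = 27.5 mL/cmH2O.
τ = R × C = 18.001 × 0.0275 L/cmH2O = 0.495 s.
Fraction remaining = e^(−Te/τ) = e^(−0.43/0.495) = 0.4195; trapped volume = 440.0 × 0.4195 = 184.58 mL.
Additional alveolar pressure from trapping ≈ V_trapped / C = 184.58 / 27.5 = 6.712 cmH2O.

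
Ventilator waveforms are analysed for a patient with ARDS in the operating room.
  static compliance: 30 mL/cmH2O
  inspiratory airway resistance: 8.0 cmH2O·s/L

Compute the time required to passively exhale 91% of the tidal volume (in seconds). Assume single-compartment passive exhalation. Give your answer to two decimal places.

0.58

τ = R × C = 8.0 × 30 mL/cmH2O = 8.0 × 0.030 L/cmH2O = 0.24 s.
Exhaled fraction f = 1 − e^(−t/τ) → t = −τ·ln(1 − f) = −0.24·ln(0.09) = 0.5779 s.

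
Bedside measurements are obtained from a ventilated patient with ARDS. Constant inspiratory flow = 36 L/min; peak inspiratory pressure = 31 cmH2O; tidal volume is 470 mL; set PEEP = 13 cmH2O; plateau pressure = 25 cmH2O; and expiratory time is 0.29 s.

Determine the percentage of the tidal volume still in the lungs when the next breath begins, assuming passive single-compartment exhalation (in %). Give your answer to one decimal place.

47.7

Flow: 36 L/min ÷ 60 = 0.6 L/s.
R = (PIP − Pplat)/V̇ = (31 − 25) / 0.6 = 6.0/0.6 = 10.0 cmH2O·s/L.
C = Vt/(Pplat − PEEP) = 470.0 / (25 − 13) = 470.0/12.0 = 39.167 mL/cmH2O.
τ = R × C = 10.0 × 0.03917 L/cmH2O = 0.3917 s.
Fraction remaining at end-expiration = e^(−Te/τ) = e^(−0.29/0.3917) = 0.4769 → 47.69%.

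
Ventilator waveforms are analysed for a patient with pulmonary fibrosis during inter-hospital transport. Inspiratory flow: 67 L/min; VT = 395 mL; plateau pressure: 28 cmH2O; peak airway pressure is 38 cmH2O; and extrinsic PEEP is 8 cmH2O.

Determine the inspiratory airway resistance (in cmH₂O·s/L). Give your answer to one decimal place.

9.0

Flow: 67 L/min ÷ 60 = 1.1167 L/s.
Raw = (PIP − Pplat) / flow = (38 − 28) / 1.1167 = 10.0 / 1.1167 = 8.955 cmH2O·s/L.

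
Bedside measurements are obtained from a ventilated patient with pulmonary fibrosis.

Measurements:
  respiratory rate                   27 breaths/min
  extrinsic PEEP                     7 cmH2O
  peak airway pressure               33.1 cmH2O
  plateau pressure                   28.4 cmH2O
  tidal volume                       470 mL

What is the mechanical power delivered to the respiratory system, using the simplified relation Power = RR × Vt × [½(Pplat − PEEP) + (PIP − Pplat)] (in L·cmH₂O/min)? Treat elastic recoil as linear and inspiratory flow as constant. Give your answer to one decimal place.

195.4

Per-breath work = Vt × [½(Pplat−PEEP) + (PIP−Pplat)] = 0.470 × [0.5×21.4 + 4.7] = 0.470 × 15.4 = 7.238 L·cmH2O.
Power = 27 × 7.238 = 195.43 L·cmH2O/min.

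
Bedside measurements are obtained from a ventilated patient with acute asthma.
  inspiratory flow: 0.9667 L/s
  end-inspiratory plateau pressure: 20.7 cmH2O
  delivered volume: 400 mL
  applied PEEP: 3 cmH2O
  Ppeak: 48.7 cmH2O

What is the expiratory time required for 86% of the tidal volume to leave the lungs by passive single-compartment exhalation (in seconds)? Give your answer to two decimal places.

1.29

R = (PIP − Pplat)/V̇ = (48.7 − 20.7) / 0.9667 = 28.0/0.9667 = 28.965 cmH2O·s/L.
C = Vt/(Pplat − PEEP) = 400.0 / (20.7 − 3) = 400.0/17.7 = 22.599 mL/cmH2O.
τ = R × C = 28.965 × 0.0226 L/cmH2O = 0.6546 s.
t = −τ·ln(1 − 0.86) = −0.6546·ln(0.14) = 1.287 s.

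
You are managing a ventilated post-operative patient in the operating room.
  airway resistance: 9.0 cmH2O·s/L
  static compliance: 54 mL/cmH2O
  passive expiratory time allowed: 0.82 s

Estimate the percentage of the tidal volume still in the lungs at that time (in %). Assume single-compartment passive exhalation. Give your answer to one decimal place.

18.5

τ = R × C = 9.0 × 54 mL/cmH2O = 9.0 × 0.054 L/cmH2O = 0.486 s.
Passive exhalation: V(t)/V₀ = e^(−t/τ) = e^(−0.82/0.486) = 0.185.
Fraction remaining = 0.185 → 18.5%.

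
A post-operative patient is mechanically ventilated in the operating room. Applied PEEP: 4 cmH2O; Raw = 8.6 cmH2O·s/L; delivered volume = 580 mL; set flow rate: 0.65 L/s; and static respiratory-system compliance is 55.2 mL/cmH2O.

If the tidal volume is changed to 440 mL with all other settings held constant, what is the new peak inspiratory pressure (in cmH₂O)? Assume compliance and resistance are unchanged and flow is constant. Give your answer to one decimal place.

PIP = Vt/C + R·V̇ + PEEP (constant-flow equation of motion).
Only the elastic term changes: ΔPIP = ΔVt / C = (440 − 580) / 55.2 = -2.536 cmH2O.
Original PIP = 580/55.2 + 8.6×0.65 + 4 = 20.097 cmH2O; new PIP = 20.097 + (-2.536) = 17.561 cmH2O.

17.6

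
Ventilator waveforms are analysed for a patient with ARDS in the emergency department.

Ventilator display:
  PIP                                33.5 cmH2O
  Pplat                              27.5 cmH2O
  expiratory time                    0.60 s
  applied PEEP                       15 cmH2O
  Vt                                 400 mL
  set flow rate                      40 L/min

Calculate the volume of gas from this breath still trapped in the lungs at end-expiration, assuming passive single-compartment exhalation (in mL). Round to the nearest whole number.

50

Flow: 40 L/min ÷ 60 = 0.6667 L/s.
R = (PIP − Pplat)/V̇ = (33.5 − 27.5) / 0.6667 = 6.0/0.6667 = 9.0 cmH2O·s/L.
C = Vt/(Pplat − PEEP) = 400.0 / (27.5 − 15) = 400.0/12.5 = 32.0 mL/cmH2O.
τ = R × C = 9.0 × 0.032 L/cmH2O = 0.288 s.
Fraction remaining = e^(−Te/τ) = e^(−0.60/0.288) = 0.1245.
Trapped volume = 400.0 × 0.1245 = 49.8 mL.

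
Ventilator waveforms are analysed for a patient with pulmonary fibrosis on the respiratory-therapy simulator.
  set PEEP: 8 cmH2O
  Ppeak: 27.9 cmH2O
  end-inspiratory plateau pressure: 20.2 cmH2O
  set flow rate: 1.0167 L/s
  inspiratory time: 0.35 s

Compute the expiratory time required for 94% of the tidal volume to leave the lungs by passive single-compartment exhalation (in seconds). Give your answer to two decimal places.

Vt = flow × Ti = 1.0167 L/s × 0.35 s × 1000 mL/L = 355.85 mL.
R = (PIP − Pplat)/V̇ = (27.9 − 20.2) / 1.0167 = 7.7/1.0167 = 7.574 cmH2O·s/L.
C = Vt/(Pplat − PEEP) = 355.85 / (20.2 − 8) = 355.85/12.2 = 29.168 mL/cmH2O.
τ = R × C = 7.574 × 0.02917 L/cmH2O = 0.2209 s.
t = −τ·ln(1 − 0.94) = −0.2209·ln(0.06) = 0.6215 s.

0.62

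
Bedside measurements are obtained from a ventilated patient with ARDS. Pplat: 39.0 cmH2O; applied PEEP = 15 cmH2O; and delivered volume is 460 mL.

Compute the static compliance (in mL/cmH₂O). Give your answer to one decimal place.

Cstat = Vt / (Pplat − PEEP) = 460 / (39.0 − 15) = 460 / 24.0 = 19.167 mL/cmH2O.

19.2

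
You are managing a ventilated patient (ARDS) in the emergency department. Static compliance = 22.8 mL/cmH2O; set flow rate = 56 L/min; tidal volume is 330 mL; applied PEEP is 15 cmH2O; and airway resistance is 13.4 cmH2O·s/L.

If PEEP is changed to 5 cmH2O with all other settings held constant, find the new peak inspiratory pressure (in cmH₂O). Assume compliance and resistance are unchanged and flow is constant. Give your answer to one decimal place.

Flow: 56 L/min ÷ 60 = 0.9333 L/s.
PIP = Vt/C + R·V̇ + PEEP (constant-flow equation of motion).
Only the baseline term changes: ΔPIP = ΔPEEP = 5 − 15 = -10.0 cmH2O.
Original PIP = 330/22.8 + 13.4×0.9333 + 15 = 41.98 cmH2O; new PIP = 41.98 + (-10.0) = 31.98 cmH2O.

32.0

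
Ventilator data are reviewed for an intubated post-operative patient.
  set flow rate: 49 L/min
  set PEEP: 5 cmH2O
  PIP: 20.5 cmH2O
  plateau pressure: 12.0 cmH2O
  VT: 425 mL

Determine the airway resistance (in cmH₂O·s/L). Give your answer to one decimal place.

Flow: 49 L/min ÷ 60 = 0.8167 L/s.
Raw = (PIP − Pplat) / flow = (20.5 − 12.0) / 0.8167 = 8.5 / 0.8167 = 10.408 cmH2O·s/L.

10.4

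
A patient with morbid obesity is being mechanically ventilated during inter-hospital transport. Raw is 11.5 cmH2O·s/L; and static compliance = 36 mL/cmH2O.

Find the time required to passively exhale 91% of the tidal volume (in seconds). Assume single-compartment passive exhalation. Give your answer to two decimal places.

τ = R × C = 11.5 × 36 mL/cmH2O = 11.5 × 0.036 L/cmH2O = 0.414 s.
Exhaled fraction f = 1 − e^(−t/τ) → t = −τ·ln(1 − f) = −0.414·ln(0.09) = 0.9969 s.

1.00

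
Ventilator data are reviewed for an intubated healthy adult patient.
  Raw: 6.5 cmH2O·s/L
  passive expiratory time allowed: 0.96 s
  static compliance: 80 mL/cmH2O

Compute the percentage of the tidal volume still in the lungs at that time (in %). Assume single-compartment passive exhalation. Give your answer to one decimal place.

15.8

τ = R × C = 6.5 × 80 mL/cmH2O = 6.5 × 0.080 L/cmH2O = 0.52 s.
Passive exhalation: V(t)/V₀ = e^(−t/τ) = e^(−0.96/0.52) = 0.1578.
Fraction remaining = 0.1578 → 15.78%.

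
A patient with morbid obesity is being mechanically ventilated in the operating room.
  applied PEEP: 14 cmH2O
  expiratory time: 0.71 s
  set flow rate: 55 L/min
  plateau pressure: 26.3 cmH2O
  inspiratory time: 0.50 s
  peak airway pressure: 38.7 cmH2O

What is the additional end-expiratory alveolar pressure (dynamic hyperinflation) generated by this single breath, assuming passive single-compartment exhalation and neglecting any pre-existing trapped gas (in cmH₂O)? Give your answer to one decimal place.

Flow: 55 L/min ÷ 60 = 0.9167 L/s.
Vt = flow × Ti = 0.9167 L/s × 0.50 s × 1000 mL/L = 458.35 mL.
R = (PIP − Pplat)/V̇ = (38.7 − 26.3) / 0.9167 = 12.4/0.9167 = 13.527 cmH2O·s/L.
C = Vt/(Pplat − PEEP) = 458.35 / (26.3 − 14) = 458.35/12.3 = 37.264 mL/cmH2O.
τ = R × C = 13.527 × 0.03726 L/cmH2O = 0.504 s.
Fraction remaining = e^(−Te/τ) = e^(−0.71/0.504) = 0.2445; trapped volume = 458.35 × 0.2445 = 112.07 mL.
Additional alveolar pressure from trapping ≈ V_trapped / C = 112.07 / 37.264 = 3.007 cmH2O.

3.0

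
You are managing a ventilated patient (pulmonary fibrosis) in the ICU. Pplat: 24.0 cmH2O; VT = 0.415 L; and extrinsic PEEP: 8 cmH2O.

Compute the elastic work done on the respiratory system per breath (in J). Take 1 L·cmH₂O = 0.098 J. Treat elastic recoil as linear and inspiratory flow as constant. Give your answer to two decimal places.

Elastic work ≈ ½ × (Pplat − PEEP) × Vt = 0.5 × (24.0 − 8) × 0.415 L = 0.5 × 16.0 × 0.415 = 3.32 L·cmH2O.
× 0.098 J/(L·cmH2O) → 0.3254 J.

0.33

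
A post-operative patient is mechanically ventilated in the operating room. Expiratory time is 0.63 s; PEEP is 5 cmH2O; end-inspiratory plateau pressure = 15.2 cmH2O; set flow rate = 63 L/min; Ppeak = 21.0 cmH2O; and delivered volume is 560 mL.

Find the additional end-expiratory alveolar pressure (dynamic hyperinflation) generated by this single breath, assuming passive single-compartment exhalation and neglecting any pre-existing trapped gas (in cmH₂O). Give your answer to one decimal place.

Flow: 63 L/min ÷ 60 = 1.05 L/s.
R = (PIP − Pplat)/V̇ = (21.0 − 15.2) / 1.05 = 5.8/1.05 = 5.524 cmH2O·s/L.
C = Vt/(Pplat − PEEP) = 560.0 / (15.2 − 5) = 560.0/10.2 = 54.902 mL/cmH2O.
τ = R × C = 5.524 × 0.0549 L/cmH2O = 0.3033 s.
Fraction remaining = e^(−Te/τ) = e^(−0.63/0.3033) = 0.1253; trapped volume = 560.0 × 0.1253 = 70.168 mL.
Additional alveolar pressure from trapping ≈ V_trapped / C = 70.168 / 54.902 = 1.278 cmH2O.

1.3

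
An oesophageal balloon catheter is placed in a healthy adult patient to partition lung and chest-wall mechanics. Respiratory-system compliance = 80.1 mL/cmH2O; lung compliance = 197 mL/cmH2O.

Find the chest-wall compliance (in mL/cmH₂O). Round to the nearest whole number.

135

1/Ccw = 1/Crs − 1/CL.
1/Ccw = 1/80.1 − 1/197 = 0.007408.
Ccw = 134.99 mL/cmH2O.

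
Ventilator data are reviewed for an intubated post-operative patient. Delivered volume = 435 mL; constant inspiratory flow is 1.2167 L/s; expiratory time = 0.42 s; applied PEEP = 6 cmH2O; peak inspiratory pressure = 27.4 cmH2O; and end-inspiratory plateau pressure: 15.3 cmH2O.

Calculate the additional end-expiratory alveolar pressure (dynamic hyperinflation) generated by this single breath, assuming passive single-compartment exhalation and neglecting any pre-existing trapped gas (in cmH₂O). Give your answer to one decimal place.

R = (PIP − Pplat)/V̇ = (27.4 − 15.3) / 1.2167 = 12.1/1.2167 = 9.945 cmH2O·s/L.
C = Vt/(Pplat − PEEP) = 435.0 / (15.3 − 6) = 435.0/9.3 = 46.774 mL/cmH2O.
τ = R × C = 9.945 × 0.04677 L/cmH2O = 0.4651 s.
Fraction remaining = e^(−Te/τ) = e^(−0.42/0.4651) = 0.4053; trapped volume = 435.0 × 0.4053 = 176.31 mL.
Additional alveolar pressure from trapping ≈ V_trapped / C = 176.31 / 46.774 = 3.769 cmH2O.

3.8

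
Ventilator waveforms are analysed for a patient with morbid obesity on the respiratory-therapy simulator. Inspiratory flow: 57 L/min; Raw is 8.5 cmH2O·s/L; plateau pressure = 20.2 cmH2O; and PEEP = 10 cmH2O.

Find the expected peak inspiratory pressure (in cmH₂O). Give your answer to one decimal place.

Flow: 57 L/min ÷ 60 = 0.95 L/s.
PIP = Pplat + Raw × flow = 20.2 + 8.5 × 0.95 = 20.2 + 8.075 = 28.275 cmH2O.

28.3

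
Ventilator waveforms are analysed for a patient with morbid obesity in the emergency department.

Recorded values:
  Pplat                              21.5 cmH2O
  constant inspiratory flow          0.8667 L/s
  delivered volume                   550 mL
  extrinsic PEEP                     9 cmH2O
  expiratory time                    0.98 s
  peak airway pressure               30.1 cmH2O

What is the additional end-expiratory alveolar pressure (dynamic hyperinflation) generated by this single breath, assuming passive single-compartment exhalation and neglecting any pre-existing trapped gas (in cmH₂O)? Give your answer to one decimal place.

1.3

R = (PIP − Pplat)/V̇ = (30.1 − 21.5) / 0.8667 = 8.6/0.8667 = 9.923 cmH2O·s/L.
C = Vt/(Pplat − PEEP) = 550.0 / (21.5 − 9) = 550.0/12.5 = 44.0 mL/cmH2O.
τ = R × C = 9.923 × 0.044 L/cmH2O = 0.4366 s.
Fraction remaining = e^(−Te/τ) = e^(−0.98/0.4366) = 0.106; trapped volume = 550.0 × 0.106 = 58.3 mL.
Additional alveolar pressure from trapping ≈ V_trapped / C = 58.3 / 44.0 = 1.325 cmH2O.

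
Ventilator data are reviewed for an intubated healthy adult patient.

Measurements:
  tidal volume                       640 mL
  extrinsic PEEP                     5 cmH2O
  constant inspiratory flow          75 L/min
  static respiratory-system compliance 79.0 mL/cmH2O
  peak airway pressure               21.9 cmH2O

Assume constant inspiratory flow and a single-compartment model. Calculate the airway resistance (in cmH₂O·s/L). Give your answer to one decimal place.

Flow: 75 L/min ÷ 60 = 1.25 L/s.
Equation of motion (constant flow): PIP = Vt/C + R·V̇ + PEEP.
R·V̇ = PIP − Vt/C − PEEP = 21.9 − 640/79.0 − 5 = 21.9 − 8.101 − 5 = 8.799 cmH2O.
R = 8.799 / 1.25 = 7.039 cmH2O·s/L.

7.0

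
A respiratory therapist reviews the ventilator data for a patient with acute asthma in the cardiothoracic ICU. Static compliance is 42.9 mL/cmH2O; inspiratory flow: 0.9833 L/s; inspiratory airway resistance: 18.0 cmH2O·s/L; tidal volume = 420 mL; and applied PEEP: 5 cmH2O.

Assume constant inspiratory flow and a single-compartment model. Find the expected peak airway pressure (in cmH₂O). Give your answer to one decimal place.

32.5

Equation of motion (constant flow): PIP = Vt/C + R·V̇ + PEEP.
PIP = 420/42.9 + 18.0×0.9833 + 5 = 9.79 + 17.699 + 5 = 32.489 cmH2O.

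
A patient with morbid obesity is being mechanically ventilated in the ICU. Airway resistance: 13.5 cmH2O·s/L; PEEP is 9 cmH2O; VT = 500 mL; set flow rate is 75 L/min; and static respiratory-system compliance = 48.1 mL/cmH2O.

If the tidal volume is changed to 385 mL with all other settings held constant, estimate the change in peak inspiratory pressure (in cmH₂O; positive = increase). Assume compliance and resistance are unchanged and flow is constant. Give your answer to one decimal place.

PIP = Vt/C + R·V̇ + PEEP (constant-flow equation of motion).
Only the elastic term changes: ΔPIP = ΔVt / C = (385 − 500) / 48.1 = -2.391 cmH2O.

-2.4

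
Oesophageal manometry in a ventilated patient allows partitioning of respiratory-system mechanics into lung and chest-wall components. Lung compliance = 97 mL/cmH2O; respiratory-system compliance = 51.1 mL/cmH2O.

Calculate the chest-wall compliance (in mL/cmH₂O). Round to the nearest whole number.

1/Ccw = 1/Crs − 1/CL.
1/Ccw = 1/51.1 − 1/97 = 0.00926.
Ccw = 107.99 mL/cmH2O.

108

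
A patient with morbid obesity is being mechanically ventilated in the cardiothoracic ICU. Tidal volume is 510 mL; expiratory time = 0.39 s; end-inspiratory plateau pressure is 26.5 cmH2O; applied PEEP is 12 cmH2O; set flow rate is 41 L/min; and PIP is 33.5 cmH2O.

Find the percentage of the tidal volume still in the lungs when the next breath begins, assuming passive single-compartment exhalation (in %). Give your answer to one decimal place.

33.9

Flow: 41 L/min ÷ 60 = 0.6833 L/s.
R = (PIP − Pplat)/V̇ = (33.5 − 26.5) / 0.6833 = 7.0/0.6833 = 10.244 cmH2O·s/L.
C = Vt/(Pplat − PEEP) = 510.0 / (26.5 − 12) = 510.0/14.5 = 35.172 mL/cmH2O.
τ = R × C = 10.244 × 0.03517 L/cmH2O = 0.3603 s.
Fraction remaining at end-expiration = e^(−Te/τ) = e^(−0.39/0.3603) = 0.3388 → 33.88%.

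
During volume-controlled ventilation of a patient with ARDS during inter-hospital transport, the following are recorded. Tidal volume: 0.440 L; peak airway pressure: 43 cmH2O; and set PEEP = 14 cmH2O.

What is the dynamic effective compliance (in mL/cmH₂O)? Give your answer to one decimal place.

Dynamic compliance = Vt / (PIP − PEEP) = 440 / (43 − 14) = 440 / 29.0 = 15.172 mL/cmH2O.

15.2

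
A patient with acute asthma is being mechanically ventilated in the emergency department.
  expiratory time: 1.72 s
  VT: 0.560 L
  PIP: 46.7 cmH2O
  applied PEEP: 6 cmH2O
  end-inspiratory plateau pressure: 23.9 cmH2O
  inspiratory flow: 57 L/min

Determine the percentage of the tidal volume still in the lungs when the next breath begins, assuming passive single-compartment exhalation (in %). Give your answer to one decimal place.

10.1

Flow: 57 L/min ÷ 60 = 0.95 L/s.
R = (PIP − Pplat)/V̇ = (46.7 − 23.9) / 0.95 = 22.8/0.95 = 24.0 cmH2O·s/L.
C = Vt/(Pplat − PEEP) = 560.0 / (23.9 − 6) = 560.0/17.9 = 31.285 mL/cmH2O.
τ = R × C = 24.0 × 0.03129 L/cmH2O = 0.751 s.
Fraction remaining at end-expiration = e^(−Te/τ) = e^(−1.72/0.751) = 0.1012 → 10.12%.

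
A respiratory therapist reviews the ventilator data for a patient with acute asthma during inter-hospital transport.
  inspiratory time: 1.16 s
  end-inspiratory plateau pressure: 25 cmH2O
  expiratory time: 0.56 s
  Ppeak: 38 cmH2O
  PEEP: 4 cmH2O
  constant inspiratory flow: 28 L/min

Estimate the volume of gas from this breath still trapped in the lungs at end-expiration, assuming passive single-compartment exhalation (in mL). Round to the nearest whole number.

Flow: 28 L/min ÷ 60 = 0.4667 L/s.
Vt = flow × Ti = 0.4667 L/s × 1.16 s × 1000 mL/L = 541.37 mL.
R = (PIP − Pplat)/V̇ = (38 − 25) / 0.4667 = 13.0/0.4667 = 27.855 cmH2O·s/L.
C = Vt/(Pplat − PEEP) = 541.37 / (25 − 4) = 541.37/21.0 = 25.78 mL/cmH2O.
τ = R × C = 27.855 × 0.02578 L/cmH2O = 0.7181 s.
Fraction remaining = e^(−Te/τ) = e^(−0.56/0.7181) = 0.4585.
Trapped volume = 541.37 × 0.4585 = 248.22 mL.

248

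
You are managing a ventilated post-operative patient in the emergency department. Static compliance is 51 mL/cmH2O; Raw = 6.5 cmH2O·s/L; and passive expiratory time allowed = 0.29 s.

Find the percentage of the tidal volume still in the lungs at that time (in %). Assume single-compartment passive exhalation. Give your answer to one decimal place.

τ = R × C = 6.5 × 51 mL/cmH2O = 6.5 × 0.051 L/cmH2O = 0.3315 s.
Passive exhalation: V(t)/V₀ = e^(−t/τ) = e^(−0.29/0.3315) = 0.4169.
Fraction remaining = 0.4169 → 41.69%.

41.7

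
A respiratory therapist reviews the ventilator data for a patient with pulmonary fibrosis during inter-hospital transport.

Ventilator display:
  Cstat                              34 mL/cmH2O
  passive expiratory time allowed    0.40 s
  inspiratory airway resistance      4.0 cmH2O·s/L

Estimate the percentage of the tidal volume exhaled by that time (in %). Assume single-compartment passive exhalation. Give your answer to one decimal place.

94.7

τ = R × C = 4.0 × 34 mL/cmH2O = 4.0 × 0.034 L/cmH2O = 0.136 s.
Passive exhalation: V(t)/V₀ = e^(−t/τ) = e^(−0.40/0.136) = 0.0528.
Fraction exhaled = 1 − 0.0528 = 0.9472 → 94.72%.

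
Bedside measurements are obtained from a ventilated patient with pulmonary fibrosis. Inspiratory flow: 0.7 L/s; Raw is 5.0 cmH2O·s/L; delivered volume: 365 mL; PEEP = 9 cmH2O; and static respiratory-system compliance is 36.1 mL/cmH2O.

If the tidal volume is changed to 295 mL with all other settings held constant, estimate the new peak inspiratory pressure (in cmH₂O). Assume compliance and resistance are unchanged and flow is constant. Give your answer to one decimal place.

PIP = Vt/C + R·V̇ + PEEP (constant-flow equation of motion).
Only the elastic term changes: ΔPIP = ΔVt / C = (295 − 365) / 36.1 = -1.939 cmH2O.
Original PIP = 365/36.1 + 5.0×0.7 + 9 = 22.611 cmH2O; new PIP = 22.611 + (-1.939) = 20.672 cmH2O.

20.7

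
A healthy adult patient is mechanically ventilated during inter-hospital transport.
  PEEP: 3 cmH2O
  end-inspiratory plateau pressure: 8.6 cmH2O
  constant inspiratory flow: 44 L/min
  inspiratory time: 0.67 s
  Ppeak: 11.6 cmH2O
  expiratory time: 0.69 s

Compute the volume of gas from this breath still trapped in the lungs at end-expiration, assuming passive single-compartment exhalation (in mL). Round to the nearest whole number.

Flow: 44 L/min ÷ 60 = 0.7333 L/s.
Vt = flow × Ti = 0.7333 L/s × 0.67 s × 1000 mL/L = 491.31 mL.
R = (PIP − Pplat)/V̇ = (11.6 − 8.6) / 0.7333 = 3.0/0.7333 = 4.091 cmH2O·s/L.
C = Vt/(Pplat − PEEP) = 491.31 / (8.6 − 3) = 491.31/5.6 = 87.734 mL/cmH2O.
τ = R × C = 4.091 × 0.08773 L/cmH2O = 0.3589 s.
Fraction remaining = e^(−Te/τ) = e^(−0.69/0.3589) = 0.1462.
Trapped volume = 491.31 × 0.1462 = 71.83 mL.

72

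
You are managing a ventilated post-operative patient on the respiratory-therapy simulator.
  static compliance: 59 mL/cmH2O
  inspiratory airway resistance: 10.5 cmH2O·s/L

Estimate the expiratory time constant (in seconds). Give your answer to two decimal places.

0.62

τ = R × C = 10.5 × 59 mL/cmH2O = 10.5 × 0.059 L/cmH2O = 0.6195 s.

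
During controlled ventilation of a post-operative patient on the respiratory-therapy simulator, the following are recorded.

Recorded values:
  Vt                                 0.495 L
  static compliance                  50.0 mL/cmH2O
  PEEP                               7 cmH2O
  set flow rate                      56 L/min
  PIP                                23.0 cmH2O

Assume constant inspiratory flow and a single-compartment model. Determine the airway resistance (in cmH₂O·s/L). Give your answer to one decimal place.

Flow: 56 L/min ÷ 60 = 0.9333 L/s.
Equation of motion (constant flow): PIP = Vt/C + R·V̇ + PEEP.
R·V̇ = PIP − Vt/C − PEEP = 23.0 − 495/50.0 − 7 = 23.0 − 9.9 − 7 = 6.1 cmH2O.
R = 6.1 / 0.9333 = 6.536 cmH2O·s/L.

6.5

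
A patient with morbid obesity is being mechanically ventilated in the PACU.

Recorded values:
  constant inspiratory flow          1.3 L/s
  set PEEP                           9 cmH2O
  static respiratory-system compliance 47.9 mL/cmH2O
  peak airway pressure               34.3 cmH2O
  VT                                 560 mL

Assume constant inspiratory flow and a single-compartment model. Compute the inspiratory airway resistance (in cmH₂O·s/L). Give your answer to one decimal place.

10.5

Equation of motion (constant flow): PIP = Vt/C + R·V̇ + PEEP.
R·V̇ = PIP − Vt/C − PEEP = 34.3 − 560/47.9 − 9 = 34.3 − 11.691 − 9 = 13.609 cmH2O.
R = 13.609 / 1.3 = 10.468 cmH2O·s/L.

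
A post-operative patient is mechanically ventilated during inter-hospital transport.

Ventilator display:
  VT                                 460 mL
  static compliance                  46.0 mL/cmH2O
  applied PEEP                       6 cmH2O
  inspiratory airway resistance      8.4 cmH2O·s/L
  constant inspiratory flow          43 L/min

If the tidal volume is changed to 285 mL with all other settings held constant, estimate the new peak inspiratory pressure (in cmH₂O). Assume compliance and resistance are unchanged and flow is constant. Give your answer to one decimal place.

18.2

Flow: 43 L/min ÷ 60 = 0.7167 L/s.
PIP = Vt/C + R·V̇ + PEEP (constant-flow equation of motion).
Only the elastic term changes: ΔPIP = ΔVt / C = (285 − 460) / 46.0 = -3.804 cmH2O.
Original PIP = 460/46.0 + 8.4×0.7167 + 6 = 22.02 cmH2O; new PIP = 22.02 + (-3.804) = 18.216 cmH2O.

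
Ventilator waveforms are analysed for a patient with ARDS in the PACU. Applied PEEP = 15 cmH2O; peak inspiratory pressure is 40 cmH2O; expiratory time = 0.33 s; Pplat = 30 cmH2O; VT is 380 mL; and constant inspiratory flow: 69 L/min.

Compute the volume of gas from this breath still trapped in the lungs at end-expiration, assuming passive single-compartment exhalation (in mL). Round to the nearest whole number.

85

Flow: 69 L/min ÷ 60 = 1.15 L/s.
R = (PIP − Pplat)/V̇ = (40 − 30) / 1.15 = 10.0/1.15 = 8.696 cmH2O·s/L.
C = Vt/(Pplat − PEEP) = 380.0 / (30 − 15) = 380.0/15.0 = 25.333 mL/cmH2O.
τ = R × C = 8.696 × 0.02533 L/cmH2O = 0.2203 s.
Fraction remaining = e^(−Te/τ) = e^(−0.33/0.2203) = 0.2236.
Trapped volume = 380.0 × 0.2236 = 84.968 mL.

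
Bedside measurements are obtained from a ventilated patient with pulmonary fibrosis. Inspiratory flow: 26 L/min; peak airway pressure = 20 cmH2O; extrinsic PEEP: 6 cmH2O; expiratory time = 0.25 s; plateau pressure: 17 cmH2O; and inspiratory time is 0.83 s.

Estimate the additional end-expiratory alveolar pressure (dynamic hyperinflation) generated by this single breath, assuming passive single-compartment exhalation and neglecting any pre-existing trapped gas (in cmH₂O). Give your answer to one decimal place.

3.6

Flow: 26 L/min ÷ 60 = 0.4333 L/s.
Vt = flow × Ti = 0.4333 L/s × 0.83 s × 1000 mL/L = 359.64 mL.
R = (PIP − Pplat)/V̇ = (20 − 17) / 0.4333 = 3.0/0.4333 = 6.924 cmH2O·s/L.
C = Vt/(Pplat − PEEP) = 359.64 / (17 − 6) = 359.64/11.0 = 32.695 mL/cmH2O.
τ = R × C = 6.924 × 0.0327 L/cmH2O = 0.2264 s.
Fraction remaining = e^(−Te/τ) = e^(−0.25/0.2264) = 0.3315; trapped volume = 359.64 × 0.3315 = 119.22 mL.
Additional alveolar pressure from trapping ≈ V_trapped / C = 119.22 / 32.695 = 3.646 cmH2O.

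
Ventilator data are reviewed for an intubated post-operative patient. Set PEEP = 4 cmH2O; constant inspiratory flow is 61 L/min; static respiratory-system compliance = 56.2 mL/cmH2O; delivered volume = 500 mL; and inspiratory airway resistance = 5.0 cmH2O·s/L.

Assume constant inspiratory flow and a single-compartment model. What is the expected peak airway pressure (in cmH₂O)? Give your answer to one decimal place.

18.0

Flow: 61 L/min ÷ 60 = 1.0167 L/s.
Equation of motion (constant flow): PIP = Vt/C + R·V̇ + PEEP.
PIP = 500/56.2 + 5.0×1.0167 + 4 = 8.897 + 5.084 + 4 = 17.981 cmH2O.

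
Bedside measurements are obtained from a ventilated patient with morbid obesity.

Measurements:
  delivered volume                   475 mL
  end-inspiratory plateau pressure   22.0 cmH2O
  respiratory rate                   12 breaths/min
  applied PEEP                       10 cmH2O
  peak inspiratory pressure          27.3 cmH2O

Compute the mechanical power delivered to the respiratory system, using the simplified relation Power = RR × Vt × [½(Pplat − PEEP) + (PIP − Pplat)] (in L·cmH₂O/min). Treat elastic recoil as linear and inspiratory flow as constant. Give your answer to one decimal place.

Per-breath work = Vt × [½(Pplat−PEEP) + (PIP−Pplat)] = 0.475 × [0.5×12.0 + 5.3] = 0.475 × 11.3 = 5.368 L·cmH2O.
Power = 12 × 5.368 = 64.416 L·cmH2O/min.

64.4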